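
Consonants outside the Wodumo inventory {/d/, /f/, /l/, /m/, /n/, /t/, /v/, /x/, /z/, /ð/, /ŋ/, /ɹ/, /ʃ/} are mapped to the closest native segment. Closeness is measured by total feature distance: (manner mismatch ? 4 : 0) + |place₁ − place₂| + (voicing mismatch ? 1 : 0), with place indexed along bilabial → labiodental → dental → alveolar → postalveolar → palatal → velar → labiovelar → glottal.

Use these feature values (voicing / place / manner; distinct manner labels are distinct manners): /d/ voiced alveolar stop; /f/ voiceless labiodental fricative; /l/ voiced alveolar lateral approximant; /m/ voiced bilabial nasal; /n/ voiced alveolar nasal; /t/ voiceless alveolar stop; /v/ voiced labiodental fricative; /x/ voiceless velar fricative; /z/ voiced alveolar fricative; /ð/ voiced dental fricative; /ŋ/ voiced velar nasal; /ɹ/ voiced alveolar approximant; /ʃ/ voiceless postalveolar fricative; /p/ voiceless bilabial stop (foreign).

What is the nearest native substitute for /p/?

t

/t/ is closest: same manner (stop), place distance 3 (bilabial→alveolar), same voicing; total 3. Next closest is /d/ at distance 4.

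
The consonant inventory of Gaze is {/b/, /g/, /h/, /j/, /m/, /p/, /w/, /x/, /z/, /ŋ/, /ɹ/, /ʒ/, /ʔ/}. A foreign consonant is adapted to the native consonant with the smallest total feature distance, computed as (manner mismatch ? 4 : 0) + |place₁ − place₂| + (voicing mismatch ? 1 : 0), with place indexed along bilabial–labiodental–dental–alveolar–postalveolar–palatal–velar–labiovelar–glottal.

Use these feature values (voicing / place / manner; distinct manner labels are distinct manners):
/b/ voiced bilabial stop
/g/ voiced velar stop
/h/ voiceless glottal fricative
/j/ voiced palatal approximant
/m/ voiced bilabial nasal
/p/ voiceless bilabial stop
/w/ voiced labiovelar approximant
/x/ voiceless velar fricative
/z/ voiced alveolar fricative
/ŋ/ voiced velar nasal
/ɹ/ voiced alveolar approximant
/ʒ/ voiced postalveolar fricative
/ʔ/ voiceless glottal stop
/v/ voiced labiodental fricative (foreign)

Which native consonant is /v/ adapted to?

z

/z/ is closest: same manner (fricative), place distance 2 (labiodental→alveolar), same voicing; total 2. Next closest is /ʒ/ at distance 3.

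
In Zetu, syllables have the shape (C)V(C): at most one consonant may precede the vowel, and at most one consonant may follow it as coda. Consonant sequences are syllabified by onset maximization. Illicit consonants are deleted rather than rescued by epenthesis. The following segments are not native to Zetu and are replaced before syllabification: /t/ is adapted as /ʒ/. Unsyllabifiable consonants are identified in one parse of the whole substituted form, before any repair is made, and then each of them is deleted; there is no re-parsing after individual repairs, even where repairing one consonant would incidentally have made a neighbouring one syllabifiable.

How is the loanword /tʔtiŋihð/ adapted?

ʒiŋih

Substitution: /t/ → /ʒ/, giving /ʒʔʒiŋihð/.
Under (C)V(C), the unsyllabifiable consonants are /ʒ/, /ʔ/, /ð/ (at most one coda consonant is licensed; onsets are limited to one consonant).
Deleting the stranded consonants removes /ʒ/, /ʔ/, /ð/.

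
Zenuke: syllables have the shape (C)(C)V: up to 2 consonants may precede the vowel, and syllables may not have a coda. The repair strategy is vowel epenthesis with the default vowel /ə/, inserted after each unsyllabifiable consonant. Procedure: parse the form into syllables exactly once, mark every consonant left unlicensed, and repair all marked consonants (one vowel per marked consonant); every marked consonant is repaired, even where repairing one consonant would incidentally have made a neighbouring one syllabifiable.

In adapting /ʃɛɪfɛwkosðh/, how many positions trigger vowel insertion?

3

The unsyllabifiable consonants are /s/, /ð/, /h/; each receives one epenthetic vowel.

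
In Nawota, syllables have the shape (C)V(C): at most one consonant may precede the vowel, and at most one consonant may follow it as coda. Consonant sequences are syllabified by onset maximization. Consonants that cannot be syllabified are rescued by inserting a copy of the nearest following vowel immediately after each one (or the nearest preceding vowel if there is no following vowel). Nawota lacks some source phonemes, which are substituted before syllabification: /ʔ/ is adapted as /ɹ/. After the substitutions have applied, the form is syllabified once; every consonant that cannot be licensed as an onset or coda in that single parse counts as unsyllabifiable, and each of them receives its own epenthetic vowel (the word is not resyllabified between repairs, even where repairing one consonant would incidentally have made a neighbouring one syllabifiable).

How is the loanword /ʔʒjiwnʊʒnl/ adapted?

ɹiʒijiwnʊʒnʊlʊ

Substitution: /ʔ/ → /ɹ/, giving /ɹʒjiwnʊʒnl/.
Syllabifying with onset maximization leaves /ɹ/, /ʒ/, /n/, /l/ stranded (at most one coda consonant is licensed; onsets are limited to one consonant).
Each unlicensed consonant becomes the onset of a new syllable: /ɹ/ → /ɹi/, /ʒ/ → /ʒi/, /n/ → /nʊ/, /l/ → /lʊ/.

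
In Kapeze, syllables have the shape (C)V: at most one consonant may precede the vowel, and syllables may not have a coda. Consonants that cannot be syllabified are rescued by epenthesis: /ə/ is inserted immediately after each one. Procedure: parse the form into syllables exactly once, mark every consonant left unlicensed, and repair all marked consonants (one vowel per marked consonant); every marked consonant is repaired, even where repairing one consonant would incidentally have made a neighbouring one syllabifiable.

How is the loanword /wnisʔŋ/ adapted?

wənisəʔəŋə

Under (C)V, the unsyllabifiable consonants are /w/, /s/, /ʔ/, /ŋ/ (no codas are permitted; onsets are limited to one consonant).
Inserting the epenthetic vowel yields /w/ → /wə/, /s/ → /sə/, /ʔ/ → /ʔə/, /ŋ/ → /ŋə/.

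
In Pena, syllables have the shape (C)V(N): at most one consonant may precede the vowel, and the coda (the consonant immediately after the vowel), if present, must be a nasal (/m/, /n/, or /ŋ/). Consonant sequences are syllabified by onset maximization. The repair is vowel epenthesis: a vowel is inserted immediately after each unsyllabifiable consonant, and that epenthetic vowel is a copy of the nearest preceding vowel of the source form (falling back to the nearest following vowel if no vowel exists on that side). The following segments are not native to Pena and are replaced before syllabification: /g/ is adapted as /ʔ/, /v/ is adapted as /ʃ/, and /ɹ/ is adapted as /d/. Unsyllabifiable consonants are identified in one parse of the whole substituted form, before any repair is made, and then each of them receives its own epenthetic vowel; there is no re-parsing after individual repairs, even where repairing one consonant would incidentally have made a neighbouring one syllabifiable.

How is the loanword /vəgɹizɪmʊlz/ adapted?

Substitution: /v/ → /ʃ/, /g/ → /ʔ/, /ɹ/ → /d/, giving /ʃəʔdizɪmʊlz/.
Syllabifying with onset maximization leaves /ʔ/, /l/, /z/ stranded (only a nasal (/m/, /n/, or /ŋ/) is licensed in coda position; onsets are limited to one consonant).
Each unlicensed consonant becomes the onset of a new syllable: /ʔ/ → /ʔə/, /l/ → /lʊ/, /z/ → /zʊ/.

ʃəʔədizɪmʊlʊzʊ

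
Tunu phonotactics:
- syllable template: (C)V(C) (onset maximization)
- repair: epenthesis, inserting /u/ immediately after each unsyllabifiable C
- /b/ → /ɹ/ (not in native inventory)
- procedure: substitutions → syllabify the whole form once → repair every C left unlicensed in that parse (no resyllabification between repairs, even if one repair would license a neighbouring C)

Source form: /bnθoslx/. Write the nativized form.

ɹunuθosluxu

Substitution: /b/ → /ɹ/, giving /ɹnθoslx/.
Under (C)V(C), the unsyllabifiable consonants are /ɹ/, /n/, /l/, /x/ (at most one coda consonant is licensed; onsets are limited to one consonant).
Each unlicensed consonant becomes the onset of a new syllable: /ɹ/ → /ɹu/, /n/ → /nu/, /l/ → /lu/, /x/ → /xu/.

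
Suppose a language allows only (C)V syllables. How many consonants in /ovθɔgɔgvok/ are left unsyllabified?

Under (C)V, the unsyllabifiable consonants are /v/, /g/, /k/ (no codas are permitted; onsets are limited to one consonant).

3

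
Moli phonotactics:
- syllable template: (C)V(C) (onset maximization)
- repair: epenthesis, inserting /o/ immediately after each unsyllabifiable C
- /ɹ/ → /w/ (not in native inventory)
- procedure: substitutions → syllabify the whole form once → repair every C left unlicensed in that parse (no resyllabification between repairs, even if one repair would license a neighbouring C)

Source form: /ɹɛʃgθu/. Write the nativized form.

wɛʃgoθu

Substitution: /ɹ/ → /w/, giving /wɛʃgθu/.
Syllabifying with onset maximization leaves /g/ stranded (at most one coda consonant is licensed; onsets are limited to one consonant).
Each unlicensed consonant becomes the onset of a new syllable: /g/ → /go/.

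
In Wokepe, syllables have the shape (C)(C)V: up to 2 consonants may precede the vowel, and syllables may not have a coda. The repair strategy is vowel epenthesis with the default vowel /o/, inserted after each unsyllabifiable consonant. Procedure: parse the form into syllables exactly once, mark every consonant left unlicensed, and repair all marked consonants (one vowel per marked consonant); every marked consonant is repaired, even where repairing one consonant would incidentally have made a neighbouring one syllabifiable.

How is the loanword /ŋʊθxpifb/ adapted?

The consonants /θ/, /f/, /b/ cannot be parsed into a legal (C)(C)V syllable (no codas are permitted; onsets may contain at most 2 consonants).
Inserting the epenthetic vowel yields /θ/ → /θo/, /f/ → /fo/, /b/ → /bo/.

ŋʊθoxpifobo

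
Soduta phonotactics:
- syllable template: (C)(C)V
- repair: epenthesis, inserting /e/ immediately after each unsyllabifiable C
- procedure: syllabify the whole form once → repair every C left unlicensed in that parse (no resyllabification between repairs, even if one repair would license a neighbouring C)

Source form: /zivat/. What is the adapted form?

zivate

The consonants /t/ cannot be parsed into a legal (C)(C)V syllable (no codas are permitted; onsets may contain at most 2 consonants).
Each unlicensed consonant becomes the onset of a new syllable: /t/ → /te/.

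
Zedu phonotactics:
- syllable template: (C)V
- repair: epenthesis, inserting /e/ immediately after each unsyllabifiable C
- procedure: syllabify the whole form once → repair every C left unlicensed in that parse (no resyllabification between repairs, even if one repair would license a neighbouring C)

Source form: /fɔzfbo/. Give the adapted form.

fɔzefebo

Syllabifying with onset maximization leaves /z/, /f/ stranded (no codas are permitted; onsets are limited to one consonant).
Epenthesis after each stranded consonant: /z/ → /ze/, /f/ → /fe/.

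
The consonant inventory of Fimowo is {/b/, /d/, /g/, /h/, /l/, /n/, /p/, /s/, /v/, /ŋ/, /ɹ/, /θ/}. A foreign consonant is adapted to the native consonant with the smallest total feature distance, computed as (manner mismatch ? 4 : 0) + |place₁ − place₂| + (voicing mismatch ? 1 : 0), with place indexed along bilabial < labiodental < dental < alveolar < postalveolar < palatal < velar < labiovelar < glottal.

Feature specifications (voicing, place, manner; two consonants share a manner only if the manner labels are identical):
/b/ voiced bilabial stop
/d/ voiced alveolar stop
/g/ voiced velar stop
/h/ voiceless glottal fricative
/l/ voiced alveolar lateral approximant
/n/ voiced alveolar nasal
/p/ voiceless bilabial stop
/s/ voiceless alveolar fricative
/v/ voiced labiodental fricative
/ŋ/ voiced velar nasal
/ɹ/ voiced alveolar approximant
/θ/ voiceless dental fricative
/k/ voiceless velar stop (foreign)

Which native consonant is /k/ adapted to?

g

/g/ is closest: same manner (stop), place distance 0 (velar→velar), voicing differs (+1); total 1. Next closest is /d/ at distance 4.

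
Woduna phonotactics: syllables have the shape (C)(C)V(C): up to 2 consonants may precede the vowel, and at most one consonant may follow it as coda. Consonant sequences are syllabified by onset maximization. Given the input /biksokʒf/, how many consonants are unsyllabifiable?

2

Under (C)(C)V(C), the unsyllabifiable consonants are /ʒ/, /f/ (at most one coda consonant is licensed; onsets may contain at most 2 consonants).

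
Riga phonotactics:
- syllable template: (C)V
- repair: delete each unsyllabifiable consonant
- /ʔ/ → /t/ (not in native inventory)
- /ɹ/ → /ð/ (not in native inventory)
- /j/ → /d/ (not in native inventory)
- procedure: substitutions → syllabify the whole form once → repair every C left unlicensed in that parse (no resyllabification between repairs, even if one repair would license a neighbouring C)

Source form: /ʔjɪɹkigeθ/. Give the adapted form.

dɪkige

Substitution: /ʔ/ → /t/, /j/ → /d/, /ɹ/ → /ð/, giving /tdɪðkigeθ/.
Under (C)V, the unsyllabifiable consonants are /t/, /ð/, /θ/ (no codas are permitted; onsets are limited to one consonant).
Deleting the stranded consonants removes /t/, /ð/, /θ/.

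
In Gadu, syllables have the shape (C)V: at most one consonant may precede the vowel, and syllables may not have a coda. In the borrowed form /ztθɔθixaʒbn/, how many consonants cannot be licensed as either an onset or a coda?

The consonants /z/, /t/, /ʒ/, /b/, /n/ cannot be parsed into a legal (C)V syllable (no codas are permitted; onsets are limited to one consonant).

5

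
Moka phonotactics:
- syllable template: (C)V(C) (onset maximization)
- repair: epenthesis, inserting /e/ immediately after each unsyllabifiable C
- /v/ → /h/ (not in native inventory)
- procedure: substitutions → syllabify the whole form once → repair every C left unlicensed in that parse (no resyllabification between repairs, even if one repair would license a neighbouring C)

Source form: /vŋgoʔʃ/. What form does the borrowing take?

heŋegoʔʃe

Substitution: /v/ → /h/, giving /hŋgoʔʃ/.
Syllabifying with onset maximization leaves /h/, /ŋ/, /ʃ/ stranded (at most one coda consonant is licensed; onsets are limited to one consonant).
Inserting the epenthetic vowel yields /h/ → /he/, /ŋ/ → /ŋe/, /ʃ/ → /ʃe/.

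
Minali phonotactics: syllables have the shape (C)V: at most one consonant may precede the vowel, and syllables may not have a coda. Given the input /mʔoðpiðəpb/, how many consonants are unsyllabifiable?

The consonants /m/, /ð/, /p/, /b/ cannot be parsed into a legal (C)V syllable (no codas are permitted; onsets are limited to one consonant).

4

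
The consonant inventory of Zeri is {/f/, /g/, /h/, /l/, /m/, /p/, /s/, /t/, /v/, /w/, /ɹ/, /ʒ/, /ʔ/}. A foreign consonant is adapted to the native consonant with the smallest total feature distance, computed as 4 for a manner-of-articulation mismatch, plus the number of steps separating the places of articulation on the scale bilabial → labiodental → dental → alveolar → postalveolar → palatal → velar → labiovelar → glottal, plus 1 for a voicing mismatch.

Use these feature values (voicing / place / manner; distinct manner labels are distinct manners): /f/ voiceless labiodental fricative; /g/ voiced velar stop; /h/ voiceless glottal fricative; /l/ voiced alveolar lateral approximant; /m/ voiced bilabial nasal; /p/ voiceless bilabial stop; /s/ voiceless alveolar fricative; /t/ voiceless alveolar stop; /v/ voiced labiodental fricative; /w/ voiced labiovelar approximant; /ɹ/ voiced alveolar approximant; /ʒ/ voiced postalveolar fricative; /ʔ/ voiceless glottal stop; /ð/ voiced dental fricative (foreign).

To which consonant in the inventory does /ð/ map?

/v/ is closest: same manner (fricative), place distance 1 (dental→labiodental), same voicing; total 1. Next closest is /f/ at distance 2.

v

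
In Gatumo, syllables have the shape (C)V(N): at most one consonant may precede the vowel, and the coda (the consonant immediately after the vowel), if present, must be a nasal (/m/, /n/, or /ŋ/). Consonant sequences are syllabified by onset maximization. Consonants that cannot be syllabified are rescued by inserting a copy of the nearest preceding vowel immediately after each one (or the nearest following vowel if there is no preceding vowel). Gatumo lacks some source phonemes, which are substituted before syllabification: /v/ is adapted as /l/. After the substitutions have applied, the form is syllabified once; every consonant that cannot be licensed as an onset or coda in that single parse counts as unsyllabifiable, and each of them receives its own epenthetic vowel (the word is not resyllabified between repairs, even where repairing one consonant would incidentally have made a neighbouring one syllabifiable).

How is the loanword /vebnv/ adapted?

lebenele

Substitution: /v/ → /l/, giving /lebnl/.
Syllabifying with onset maximization leaves /b/, /n/, /l/ stranded (only a nasal (/m/, /n/, or /ŋ/) is licensed in coda position; onsets are limited to one consonant).
Each unlicensed consonant becomes the onset of a new syllable: /b/ → /be/, /n/ → /ne/, /l/ → /le/.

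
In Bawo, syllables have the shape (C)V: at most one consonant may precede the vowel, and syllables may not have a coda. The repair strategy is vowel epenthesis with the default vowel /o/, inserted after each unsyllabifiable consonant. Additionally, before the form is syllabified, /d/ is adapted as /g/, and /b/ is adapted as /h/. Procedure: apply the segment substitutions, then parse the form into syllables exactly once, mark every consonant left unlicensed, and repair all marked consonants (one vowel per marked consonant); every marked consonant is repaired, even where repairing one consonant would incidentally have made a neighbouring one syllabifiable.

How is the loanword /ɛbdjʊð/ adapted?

ɛhogojʊðo

Substitution: /b/ → /h/, /d/ → /g/, giving /ɛhgjʊð/.
Under (C)V, the unsyllabifiable consonants are /h/, /g/, /ð/ (no codas are permitted; onsets are limited to one consonant).
Inserting the epenthetic vowel yields /h/ → /ho/, /g/ → /go/, /ð/ → /ðo/.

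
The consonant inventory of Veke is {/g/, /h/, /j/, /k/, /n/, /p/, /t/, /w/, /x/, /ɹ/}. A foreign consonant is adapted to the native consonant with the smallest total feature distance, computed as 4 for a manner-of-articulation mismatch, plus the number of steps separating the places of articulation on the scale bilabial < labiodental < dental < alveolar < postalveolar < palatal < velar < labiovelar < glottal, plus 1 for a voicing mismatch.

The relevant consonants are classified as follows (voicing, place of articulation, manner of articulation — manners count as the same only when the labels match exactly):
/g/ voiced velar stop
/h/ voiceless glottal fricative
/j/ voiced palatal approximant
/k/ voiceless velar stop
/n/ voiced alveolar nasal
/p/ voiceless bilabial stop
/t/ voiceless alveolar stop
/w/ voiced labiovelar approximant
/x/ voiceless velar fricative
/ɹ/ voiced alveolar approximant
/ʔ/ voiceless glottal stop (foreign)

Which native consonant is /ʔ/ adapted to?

k

/k/ is closest: same manner (stop), place distance 2 (glottal→velar), same voicing; total 2. Next closest is /g/ at distance 3.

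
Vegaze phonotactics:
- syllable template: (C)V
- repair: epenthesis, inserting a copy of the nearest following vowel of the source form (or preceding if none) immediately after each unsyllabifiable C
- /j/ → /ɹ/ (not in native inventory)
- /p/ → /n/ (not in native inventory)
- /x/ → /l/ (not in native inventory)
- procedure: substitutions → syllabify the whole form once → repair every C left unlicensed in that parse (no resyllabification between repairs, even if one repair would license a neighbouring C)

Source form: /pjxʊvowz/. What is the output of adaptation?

nʊɹʊlʊvowozo

Substitution: /p/ → /n/, /j/ → /ɹ/, /x/ → /l/, giving /nɹlʊvowz/.
Syllabifying with onset maximization leaves /n/, /ɹ/, /w/, /z/ stranded (no codas are permitted; onsets are limited to one consonant).
Each unlicensed consonant becomes the onset of a new syllable: /n/ → /nʊ/, /ɹ/ → /ɹʊ/, /w/ → /wo/, /z/ → /zo/.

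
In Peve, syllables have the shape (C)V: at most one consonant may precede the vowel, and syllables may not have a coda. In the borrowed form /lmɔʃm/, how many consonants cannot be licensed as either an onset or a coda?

3

The consonants /l/, /ʃ/, /m/ cannot be parsed into a legal (C)V syllable (no codas are permitted; onsets are limited to one consonant).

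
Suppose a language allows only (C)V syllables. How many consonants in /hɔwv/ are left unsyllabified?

2

Under (C)V, the unsyllabifiable consonants are /w/, /v/ (no codas are permitted; onsets are limited to one consonant).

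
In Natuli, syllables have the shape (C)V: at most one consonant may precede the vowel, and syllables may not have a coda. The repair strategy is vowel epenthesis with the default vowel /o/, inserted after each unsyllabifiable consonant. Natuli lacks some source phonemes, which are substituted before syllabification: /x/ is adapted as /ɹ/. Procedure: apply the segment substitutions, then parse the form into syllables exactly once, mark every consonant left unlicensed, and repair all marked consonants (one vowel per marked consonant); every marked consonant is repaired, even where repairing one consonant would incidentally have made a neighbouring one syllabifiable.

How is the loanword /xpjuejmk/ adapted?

Substitution: /x/ → /ɹ/, giving /ɹpjuejmk/.
Under (C)V, the unsyllabifiable consonants are /ɹ/, /p/, /j/, /m/, /k/ (no codas are permitted; onsets are limited to one consonant).
Each unlicensed consonant becomes the onset of a new syllable: /ɹ/ → /ɹo/, /p/ → /po/, /j/ → /jo/, /m/ → /mo/, /k/ → /ko/.

ɹopojuejomoko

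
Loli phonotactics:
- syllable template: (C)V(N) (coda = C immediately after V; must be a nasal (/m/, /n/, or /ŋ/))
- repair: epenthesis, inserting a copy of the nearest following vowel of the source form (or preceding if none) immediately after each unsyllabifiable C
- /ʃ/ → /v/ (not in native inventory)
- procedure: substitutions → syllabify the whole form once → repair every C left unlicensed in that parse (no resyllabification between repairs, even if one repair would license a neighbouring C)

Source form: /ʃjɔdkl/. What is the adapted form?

Substitution: /ʃ/ → /v/, giving /vjɔdkl/.
Under (C)V(N), the unsyllabifiable consonants are /v/, /d/, /k/, /l/ (only a nasal (/m/, /n/, or /ŋ/) is licensed in coda position; onsets are limited to one consonant).
Epenthesis after each stranded consonant: /v/ → /vɔ/, /d/ → /dɔ/, /k/ → /kɔ/, /l/ → /lɔ/.

vɔjɔdɔkɔlɔ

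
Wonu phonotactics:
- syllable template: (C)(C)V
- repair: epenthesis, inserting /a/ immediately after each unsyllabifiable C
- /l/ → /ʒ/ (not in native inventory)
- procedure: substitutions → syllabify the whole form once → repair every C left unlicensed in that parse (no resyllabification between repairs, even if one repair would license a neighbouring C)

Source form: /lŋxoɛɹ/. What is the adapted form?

Substitution: /l/ → /ʒ/, giving /ʒŋxoɛɹ/.
Syllabifying with onset maximization leaves /ʒ/, /ɹ/ stranded (no codas are permitted; onsets may contain at most 2 consonants).
Each unlicensed consonant becomes the onset of a new syllable: /ʒ/ → /ʒa/, /ɹ/ → /ɹa/.

ʒaŋxoɛɹa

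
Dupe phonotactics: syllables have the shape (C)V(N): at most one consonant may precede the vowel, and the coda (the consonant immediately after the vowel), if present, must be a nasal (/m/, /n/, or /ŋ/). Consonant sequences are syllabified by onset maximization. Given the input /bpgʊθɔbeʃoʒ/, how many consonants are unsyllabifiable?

Syllabifying with onset maximization leaves /b/, /p/, /ʒ/ stranded (only a nasal (/m/, /n/, or /ŋ/) is licensed in coda position; onsets are limited to one consonant).

3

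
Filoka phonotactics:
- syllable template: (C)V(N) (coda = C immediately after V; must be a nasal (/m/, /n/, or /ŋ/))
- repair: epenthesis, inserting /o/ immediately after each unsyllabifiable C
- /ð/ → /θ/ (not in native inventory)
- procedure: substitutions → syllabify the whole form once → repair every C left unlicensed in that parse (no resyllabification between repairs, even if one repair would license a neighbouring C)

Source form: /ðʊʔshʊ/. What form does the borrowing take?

Substitution: /ð/ → /θ/, giving /θʊʔshʊ/.
Syllabifying with onset maximization leaves /ʔ/, /s/ stranded (only a nasal (/m/, /n/, or /ŋ/) is licensed in coda position; onsets are limited to one consonant).
Inserting the epenthetic vowel yields /ʔ/ → /ʔo/, /s/ → /so/.

θʊʔosohʊ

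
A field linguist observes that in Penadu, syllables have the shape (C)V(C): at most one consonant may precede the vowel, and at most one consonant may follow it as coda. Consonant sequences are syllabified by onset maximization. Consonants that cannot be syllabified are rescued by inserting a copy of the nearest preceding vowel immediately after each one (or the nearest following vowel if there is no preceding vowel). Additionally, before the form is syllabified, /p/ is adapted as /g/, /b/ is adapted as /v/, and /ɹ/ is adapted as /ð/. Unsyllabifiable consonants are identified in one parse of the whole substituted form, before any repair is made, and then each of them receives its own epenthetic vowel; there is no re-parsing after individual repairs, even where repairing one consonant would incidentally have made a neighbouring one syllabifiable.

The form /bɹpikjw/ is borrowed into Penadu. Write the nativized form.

viðigikjiwi

Substitution: /b/ → /v/, /ɹ/ → /ð/, /p/ → /g/, giving /vðgikjw/.
Under (C)V(C), the unsyllabifiable consonants are /v/, /ð/, /j/, /w/ (at most one coda consonant is licensed; onsets are limited to one consonant).
Inserting the epenthetic vowel yields /v/ → /vi/, /ð/ → /ði/, /j/ → /ji/, /w/ → /wi/.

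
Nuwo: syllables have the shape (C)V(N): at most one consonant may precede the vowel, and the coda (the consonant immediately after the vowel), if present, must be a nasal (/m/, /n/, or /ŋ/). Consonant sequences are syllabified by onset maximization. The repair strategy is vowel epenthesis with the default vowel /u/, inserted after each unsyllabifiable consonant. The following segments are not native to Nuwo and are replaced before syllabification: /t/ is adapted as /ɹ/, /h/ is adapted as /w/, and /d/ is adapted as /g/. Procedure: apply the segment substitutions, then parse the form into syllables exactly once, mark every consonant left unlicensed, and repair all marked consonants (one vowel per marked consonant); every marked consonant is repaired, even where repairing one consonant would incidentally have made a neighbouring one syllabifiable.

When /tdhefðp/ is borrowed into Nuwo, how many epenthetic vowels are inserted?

After substitution the input is /ɹgwefðp/.
The unsyllabifiable consonants are /ɹ/, /g/, /f/, /ð/, /p/; each receives one epenthetic vowel.

5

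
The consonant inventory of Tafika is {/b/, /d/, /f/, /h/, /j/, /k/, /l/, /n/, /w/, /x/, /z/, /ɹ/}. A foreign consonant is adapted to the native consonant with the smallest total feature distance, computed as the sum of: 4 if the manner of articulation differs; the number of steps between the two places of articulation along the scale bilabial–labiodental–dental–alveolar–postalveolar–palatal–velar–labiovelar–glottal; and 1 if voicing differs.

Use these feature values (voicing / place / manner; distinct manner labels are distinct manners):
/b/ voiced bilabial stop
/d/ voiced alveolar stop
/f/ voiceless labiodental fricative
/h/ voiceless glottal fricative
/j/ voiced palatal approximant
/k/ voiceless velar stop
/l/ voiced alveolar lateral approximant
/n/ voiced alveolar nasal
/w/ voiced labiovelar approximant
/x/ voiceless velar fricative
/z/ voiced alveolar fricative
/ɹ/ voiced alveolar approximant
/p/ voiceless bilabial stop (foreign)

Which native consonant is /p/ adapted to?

/b/ is closest: same manner (stop), place distance 0 (bilabial→bilabial), voicing differs (+1); total 1. Next closest is /d/ at distance 4.

b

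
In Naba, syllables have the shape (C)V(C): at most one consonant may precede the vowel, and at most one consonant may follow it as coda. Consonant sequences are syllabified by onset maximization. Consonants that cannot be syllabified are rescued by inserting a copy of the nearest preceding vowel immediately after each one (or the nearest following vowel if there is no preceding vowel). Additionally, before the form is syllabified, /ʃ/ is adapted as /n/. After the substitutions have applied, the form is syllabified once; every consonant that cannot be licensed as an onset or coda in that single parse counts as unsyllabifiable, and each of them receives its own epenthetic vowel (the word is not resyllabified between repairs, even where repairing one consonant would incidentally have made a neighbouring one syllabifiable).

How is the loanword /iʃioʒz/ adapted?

inioʒzo

Substitution: /ʃ/ → /n/, giving /inioʒz/.
Syllabifying with onset maximization leaves /z/ stranded (at most one coda consonant is licensed; onsets are limited to one consonant).
Epenthesis after each stranded consonant: /z/ → /zo/.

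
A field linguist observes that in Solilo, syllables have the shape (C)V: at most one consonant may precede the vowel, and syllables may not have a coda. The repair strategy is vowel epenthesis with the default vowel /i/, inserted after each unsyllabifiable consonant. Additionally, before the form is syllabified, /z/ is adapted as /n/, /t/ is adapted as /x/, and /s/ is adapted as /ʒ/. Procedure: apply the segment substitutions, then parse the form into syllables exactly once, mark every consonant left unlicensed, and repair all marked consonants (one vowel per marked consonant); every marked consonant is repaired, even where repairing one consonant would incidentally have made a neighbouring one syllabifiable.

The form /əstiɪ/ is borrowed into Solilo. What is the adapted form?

Substitution: /s/ → /ʒ/, /t/ → /x/, giving /əʒxiɪ/.
Under (C)V, the unsyllabifiable consonants are /ʒ/ (no codas are permitted; onsets are limited to one consonant).
Inserting the epenthetic vowel yields /ʒ/ → /ʒi/.

əʒixiɪ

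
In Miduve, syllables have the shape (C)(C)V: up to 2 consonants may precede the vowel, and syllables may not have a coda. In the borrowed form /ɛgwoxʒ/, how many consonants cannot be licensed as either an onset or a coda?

Syllabifying with onset maximization leaves /x/, /ʒ/ stranded (no codas are permitted; onsets may contain at most 2 consonants).

2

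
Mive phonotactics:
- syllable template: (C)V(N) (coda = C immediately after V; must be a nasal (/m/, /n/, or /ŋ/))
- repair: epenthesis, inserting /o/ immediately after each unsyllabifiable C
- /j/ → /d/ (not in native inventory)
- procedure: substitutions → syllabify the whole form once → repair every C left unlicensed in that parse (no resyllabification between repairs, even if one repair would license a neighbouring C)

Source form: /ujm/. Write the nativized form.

udomo

Substitution: /j/ → /d/, giving /udm/.
Under (C)V(N), the unsyllabifiable consonants are /d/, /m/ (only a nasal (/m/, /n/, or /ŋ/) is licensed in coda position; onsets are limited to one consonant).
Inserting the epenthetic vowel yields /d/ → /do/, /m/ → /mo/.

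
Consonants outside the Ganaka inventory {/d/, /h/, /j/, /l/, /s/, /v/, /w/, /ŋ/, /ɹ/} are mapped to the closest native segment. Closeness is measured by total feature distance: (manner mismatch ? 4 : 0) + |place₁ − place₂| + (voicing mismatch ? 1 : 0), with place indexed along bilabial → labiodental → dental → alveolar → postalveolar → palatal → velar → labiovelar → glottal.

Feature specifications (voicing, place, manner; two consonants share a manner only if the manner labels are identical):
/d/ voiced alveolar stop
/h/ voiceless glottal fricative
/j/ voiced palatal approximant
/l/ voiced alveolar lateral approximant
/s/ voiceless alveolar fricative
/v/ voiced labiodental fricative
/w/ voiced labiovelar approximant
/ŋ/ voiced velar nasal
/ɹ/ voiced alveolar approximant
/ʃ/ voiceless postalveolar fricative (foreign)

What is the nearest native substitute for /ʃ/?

s

/s/ is closest: same manner (fricative), place distance 1 (postalveolar→alveolar), same voicing; total 1. Next closest is /h/ at distance 4.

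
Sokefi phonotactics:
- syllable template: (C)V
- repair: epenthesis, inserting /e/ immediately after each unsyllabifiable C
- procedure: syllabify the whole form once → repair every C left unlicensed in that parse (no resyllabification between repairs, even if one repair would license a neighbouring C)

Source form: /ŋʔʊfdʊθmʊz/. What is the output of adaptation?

Under (C)V, the unsyllabifiable consonants are /ŋ/, /f/, /θ/, /z/ (no codas are permitted; onsets are limited to one consonant).
Each unlicensed consonant becomes the onset of a new syllable: /ŋ/ → /ŋe/, /f/ → /fe/, /θ/ → /θe/, /z/ → /ze/.

ŋeʔʊfedʊθemʊze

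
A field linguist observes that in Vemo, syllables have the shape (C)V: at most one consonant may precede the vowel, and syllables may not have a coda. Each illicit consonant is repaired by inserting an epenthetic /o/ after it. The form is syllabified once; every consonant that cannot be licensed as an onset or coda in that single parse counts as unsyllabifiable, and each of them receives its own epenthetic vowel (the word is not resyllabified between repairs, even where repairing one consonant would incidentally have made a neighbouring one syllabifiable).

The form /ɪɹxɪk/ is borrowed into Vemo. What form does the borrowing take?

The consonants /ɹ/, /k/ cannot be parsed into a legal (C)V syllable (no codas are permitted; onsets are limited to one consonant).
Epenthesis after each stranded consonant: /ɹ/ → /ɹo/, /k/ → /ko/.

ɪɹoxɪko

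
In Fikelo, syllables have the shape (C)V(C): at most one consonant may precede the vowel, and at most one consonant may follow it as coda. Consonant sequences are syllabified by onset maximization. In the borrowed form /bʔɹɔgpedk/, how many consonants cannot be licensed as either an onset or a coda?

3

The consonants /b/, /ʔ/, /k/ cannot be parsed into a legal (C)V(C) syllable (at most one coda consonant is licensed; onsets are limited to one consonant).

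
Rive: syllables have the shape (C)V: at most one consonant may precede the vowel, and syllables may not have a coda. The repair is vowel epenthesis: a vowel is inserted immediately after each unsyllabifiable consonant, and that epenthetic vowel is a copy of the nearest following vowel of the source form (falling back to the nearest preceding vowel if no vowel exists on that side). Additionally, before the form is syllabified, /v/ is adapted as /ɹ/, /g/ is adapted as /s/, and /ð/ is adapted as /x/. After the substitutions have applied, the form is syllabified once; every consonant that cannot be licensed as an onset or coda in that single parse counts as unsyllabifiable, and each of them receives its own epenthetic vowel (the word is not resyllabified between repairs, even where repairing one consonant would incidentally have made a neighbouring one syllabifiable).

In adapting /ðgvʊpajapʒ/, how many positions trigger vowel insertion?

After substitution the input is /xsɹʊpajapʒ/.
The unsyllabifiable consonants are /x/, /s/, /p/, /ʒ/; each receives one epenthetic vowel.

4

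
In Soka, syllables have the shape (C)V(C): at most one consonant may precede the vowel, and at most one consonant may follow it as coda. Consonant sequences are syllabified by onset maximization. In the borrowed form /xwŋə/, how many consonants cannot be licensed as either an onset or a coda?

Syllabifying with onset maximization leaves /x/, /w/ stranded (at most one coda consonant is licensed; onsets are limited to one consonant).

2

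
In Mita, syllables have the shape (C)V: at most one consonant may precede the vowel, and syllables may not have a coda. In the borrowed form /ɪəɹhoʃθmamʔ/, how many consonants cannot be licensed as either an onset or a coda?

5

Under (C)V, the unsyllabifiable consonants are /ɹ/, /ʃ/, /θ/, /m/, /ʔ/ (no codas are permitted; onsets are limited to one consonant).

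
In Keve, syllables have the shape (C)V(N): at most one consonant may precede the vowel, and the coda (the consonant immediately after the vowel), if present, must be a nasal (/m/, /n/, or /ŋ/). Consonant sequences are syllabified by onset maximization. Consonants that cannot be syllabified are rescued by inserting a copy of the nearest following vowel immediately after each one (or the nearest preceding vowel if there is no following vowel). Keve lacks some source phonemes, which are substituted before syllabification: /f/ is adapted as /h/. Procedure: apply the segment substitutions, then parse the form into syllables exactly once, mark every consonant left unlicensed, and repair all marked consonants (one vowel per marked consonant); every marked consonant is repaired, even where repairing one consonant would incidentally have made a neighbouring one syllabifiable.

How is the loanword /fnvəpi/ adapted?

Substitution: /f/ → /h/, giving /hnvəpi/.
Under (C)V(N), the unsyllabifiable consonants are /h/, /n/ (only a nasal (/m/, /n/, or /ŋ/) is licensed in coda position; onsets are limited to one consonant).
Inserting the epenthetic vowel yields /h/ → /hə/, /n/ → /nə/.

hənəvəpi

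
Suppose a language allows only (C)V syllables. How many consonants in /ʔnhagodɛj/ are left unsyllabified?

Under (C)V, the unsyllabifiable consonants are /ʔ/, /n/, /j/ (no codas are permitted; onsets are limited to one consonant).

3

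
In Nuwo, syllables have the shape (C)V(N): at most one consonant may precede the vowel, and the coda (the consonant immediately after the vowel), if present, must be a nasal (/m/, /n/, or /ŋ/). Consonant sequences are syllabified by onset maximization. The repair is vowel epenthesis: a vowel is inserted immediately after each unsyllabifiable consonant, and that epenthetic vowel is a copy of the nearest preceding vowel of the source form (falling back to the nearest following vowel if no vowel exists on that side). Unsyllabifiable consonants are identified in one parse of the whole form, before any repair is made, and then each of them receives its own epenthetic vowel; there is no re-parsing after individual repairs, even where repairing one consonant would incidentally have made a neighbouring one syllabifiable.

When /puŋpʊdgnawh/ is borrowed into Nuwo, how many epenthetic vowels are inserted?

4

The unsyllabifiable consonants are /d/, /g/, /w/, /h/; each receives one epenthetic vowel.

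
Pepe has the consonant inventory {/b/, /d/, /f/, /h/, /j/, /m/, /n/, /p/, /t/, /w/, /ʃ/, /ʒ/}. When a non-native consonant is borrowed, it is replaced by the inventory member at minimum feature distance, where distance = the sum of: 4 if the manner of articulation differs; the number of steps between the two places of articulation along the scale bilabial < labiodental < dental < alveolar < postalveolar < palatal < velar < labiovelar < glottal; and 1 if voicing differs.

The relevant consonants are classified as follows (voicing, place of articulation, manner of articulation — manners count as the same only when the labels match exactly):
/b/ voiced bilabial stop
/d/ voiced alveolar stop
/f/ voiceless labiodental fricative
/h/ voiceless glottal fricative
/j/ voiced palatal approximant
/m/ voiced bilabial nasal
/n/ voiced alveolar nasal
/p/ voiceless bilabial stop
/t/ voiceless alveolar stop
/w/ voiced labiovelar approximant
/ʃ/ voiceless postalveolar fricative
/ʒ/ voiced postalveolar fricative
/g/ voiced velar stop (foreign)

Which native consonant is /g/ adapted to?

/d/ is closest: same manner (stop), place distance 3 (velar→alveolar), same voicing; total 3. Next closest is /t/ at distance 4.

d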